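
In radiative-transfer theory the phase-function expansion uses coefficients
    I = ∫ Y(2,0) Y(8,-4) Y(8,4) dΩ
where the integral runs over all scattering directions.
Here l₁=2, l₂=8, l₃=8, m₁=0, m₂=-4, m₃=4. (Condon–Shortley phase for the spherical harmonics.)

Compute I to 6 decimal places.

m-sum 0 ✓  L=18 even ✓  6≤8≤10 ✓
Π(2lᵢ+1) = 5×17×17 = 1445
triangle coeff Δ(2,8,8) = 1/348840
Σ_t [0,2]: t=0:+1/116121600 t=1:−1/25401600 t=2:+1/116121600 = -1/45158400
(3j)²=24/1615 [(2 8 8; 0 0 0)], sign=-1
Σ_t [0,2]: t=0:+1/348364800 t=1:−1/239500800 t=2:+1/3832012800 = -1/958003200
(3j)²=8/4845 [(2 8 8; 0 -4 4)], sign=-1
⇒ 4πI² = 64/1805
I = (+1)√(64/1805/(4π)) = 0.05311858

0.053119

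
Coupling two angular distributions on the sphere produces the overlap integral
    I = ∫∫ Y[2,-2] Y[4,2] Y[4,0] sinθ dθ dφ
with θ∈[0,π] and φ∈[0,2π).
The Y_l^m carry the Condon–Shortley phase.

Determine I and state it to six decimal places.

-0.190365

m-sum 0 ✓  L=10 even ✓  2≤4≤6 ✓
Π(2lᵢ+1) = 5×9×9 = 405
triangle coeff Δ(2,4,4) = 1/13860
Σ_t [0,2]: t=0:+1/192 t=1:−1/36 t=2:+1/192 = -5/288
(3j)²=20/693 [(2 4 4; 0 0 0)], sign=-1
Σ_t [2,2]: t=2:+1/192 = 1/192
(3j)²=3/77 [(2 4 4; -2 2 0)], sign=+1
⇒ 4πI² = 2700/5929
I = (-1)√(2700/5929/(4π)) = -0.19036462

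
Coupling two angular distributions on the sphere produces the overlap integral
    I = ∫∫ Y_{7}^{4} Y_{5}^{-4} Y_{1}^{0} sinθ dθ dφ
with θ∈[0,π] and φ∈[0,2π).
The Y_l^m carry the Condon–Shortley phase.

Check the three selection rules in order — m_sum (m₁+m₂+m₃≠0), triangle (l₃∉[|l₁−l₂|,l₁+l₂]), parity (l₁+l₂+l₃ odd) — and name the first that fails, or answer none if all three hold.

azimuthal sum: 4 − 4 + 0 = 0  ✓
2 ≤ 1 ≤ 12 (triangle on l)  ✗
L = 7 + 5 + 1 = 13 (odd)

triangle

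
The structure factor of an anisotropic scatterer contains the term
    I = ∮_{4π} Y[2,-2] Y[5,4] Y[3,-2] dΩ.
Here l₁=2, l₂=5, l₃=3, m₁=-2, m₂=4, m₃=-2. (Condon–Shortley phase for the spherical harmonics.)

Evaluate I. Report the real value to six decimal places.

m-sum 0 ✓  L=10 even ✓  3≤3≤7 ✓
Π(2lᵢ+1) = 5×11×7 = 385
triangle coeff Δ(2,5,3) = 1/2310
Σ_t [2,2]: t=2:+1/144 = 1/144
(3j)²=10/231 [(2 5 3; 0 0 0)], sign=-1
Σ_t [4,4]: t=4:+1/2880 = 1/2880
(3j)²=3/55 [(2 5 3; -2 4 -2)], sign=-1
⇒ 4πI² = 10/11
I = (+1)√(10/11/(4π)) = 0.26896683

0.268967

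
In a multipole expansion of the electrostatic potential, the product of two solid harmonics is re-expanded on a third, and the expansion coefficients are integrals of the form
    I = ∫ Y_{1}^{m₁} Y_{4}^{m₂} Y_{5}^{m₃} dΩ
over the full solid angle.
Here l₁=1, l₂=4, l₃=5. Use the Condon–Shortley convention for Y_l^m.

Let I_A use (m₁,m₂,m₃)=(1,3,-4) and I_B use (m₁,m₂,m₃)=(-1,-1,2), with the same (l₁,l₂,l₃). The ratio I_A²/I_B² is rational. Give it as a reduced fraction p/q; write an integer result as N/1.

12/7

Shared (l₁,l₂,l₃)=(1,4,5): N and (l;000)² cancel in I_A²/I_B².
A: Δ = 0!·2!·8!/11! = 1/495; Racah Σ t=0..0: t=0:+1/10080 = 1/10080; ⇒ 3j(1 4 5; 1 3 -4)² = 4/55, sgn -1
B: Δ = 0!·2!·8!/11! = 1/495; Racah Σ t=0..0: t=0:+1/1440 = 1/1440; ⇒ 3j(1 4 5; -1 -1 2)² = 7/165, sgn -1
I_A²/I_B² = (4/55)/(7/165) = 12/7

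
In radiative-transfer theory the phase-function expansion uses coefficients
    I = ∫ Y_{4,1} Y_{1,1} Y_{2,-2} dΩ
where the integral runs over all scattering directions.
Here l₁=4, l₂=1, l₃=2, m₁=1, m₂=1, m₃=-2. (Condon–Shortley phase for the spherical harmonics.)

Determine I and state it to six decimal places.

|4−1|≤2≤4+1 violated ⇒ I = 0

0.000000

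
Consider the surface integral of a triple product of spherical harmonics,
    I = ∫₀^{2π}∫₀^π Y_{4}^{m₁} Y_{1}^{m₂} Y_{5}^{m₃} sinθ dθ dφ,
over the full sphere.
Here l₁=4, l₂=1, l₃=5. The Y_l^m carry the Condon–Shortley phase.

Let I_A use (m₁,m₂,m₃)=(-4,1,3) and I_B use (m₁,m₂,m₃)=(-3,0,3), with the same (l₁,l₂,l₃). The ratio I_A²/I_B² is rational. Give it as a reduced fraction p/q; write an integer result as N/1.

1/16

Shared (l₁,l₂,l₃)=(4,1,5): N and (l;000)² cancel in I_A²/I_B².
A: Δ = 0!·8!·2!/11! = 1/495; Racah Σ t=0..0: t=0:+1/80640 = 1/80640; ⇒ 3j(4 1 5; -4 1 3)² = 1/495, sgn +1
B: Δ = 0!·8!·2!/11! = 1/495; Racah Σ t=0..0: t=0:+1/5040 = 1/5040; ⇒ 3j(4 1 5; -3 0 3)² = 16/495, sgn +1
I_A²/I_B² = (1/495)/(16/495) = 1/16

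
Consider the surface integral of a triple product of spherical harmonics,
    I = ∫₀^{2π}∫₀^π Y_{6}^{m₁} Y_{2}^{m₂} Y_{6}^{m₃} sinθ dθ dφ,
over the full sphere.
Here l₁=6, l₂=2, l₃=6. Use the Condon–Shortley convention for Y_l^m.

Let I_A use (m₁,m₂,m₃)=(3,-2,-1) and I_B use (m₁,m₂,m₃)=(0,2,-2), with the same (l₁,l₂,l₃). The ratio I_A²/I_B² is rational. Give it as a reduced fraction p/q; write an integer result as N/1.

6/7

l's match ⇒ only the (l;m) 3-j factors differ between A and B.
A: triangle coeff Δ(6,2,6) = 1/90090; Σ_t [0,0]: t=0:+1/120960 = 1/120960; (3j)²=24/1001 [(6 2 6; 3 -2 -1)], sign=-1
B: triangle coeff Δ(6,2,6) = 1/90090; Σ_t [2,2]: t=2:+1/69120 = 1/69120; (3j)²=4/143 [(6 2 6; 0 2 -2)], sign=+1
I_A²/I_B² = (24/1001)/(4/143) = 6/7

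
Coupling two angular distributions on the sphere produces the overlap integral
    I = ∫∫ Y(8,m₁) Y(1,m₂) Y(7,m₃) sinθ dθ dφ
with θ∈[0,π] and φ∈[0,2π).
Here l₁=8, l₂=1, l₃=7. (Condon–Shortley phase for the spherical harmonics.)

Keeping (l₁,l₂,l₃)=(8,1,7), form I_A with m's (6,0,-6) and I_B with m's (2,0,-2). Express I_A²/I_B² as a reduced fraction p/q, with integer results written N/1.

l's match ⇒ only the (l;m) 3-j factors differ between A and B.
A: triangle coeff Δ(8,1,7) = 1/2040; Σ_t [1,1]: t=1:−1/6227020800 = -1/6227020800; (3j)²=7/510 [(8 1 7; 6 0 -6)], sign=+1
B: triangle coeff Δ(8,1,7) = 1/2040; Σ_t [1,1]: t=1:−1/43545600 = -1/43545600; (3j)²=1/34 [(8 1 7; 2 0 -2)], sign=+1
I_A²/I_B² = (7/510)/(1/34) = 7/15

7/15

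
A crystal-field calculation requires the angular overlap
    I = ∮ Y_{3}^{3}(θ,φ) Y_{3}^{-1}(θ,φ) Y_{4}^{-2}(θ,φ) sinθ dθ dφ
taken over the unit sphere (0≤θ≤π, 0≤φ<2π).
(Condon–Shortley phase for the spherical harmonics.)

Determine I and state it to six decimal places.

Checks pass: Σm=0; 10 even; l₃=4∈[0,6].
(2·3+1)(2·3+1)(2·4+1) = 441
Δ: 2! 4! 4! / 11! → 1/34650
sum: t=0:+1/72 t=1:−1/16 t=2:+1/72 = -5/144
3j²(3 3 4; 0 0 0) = Δ·Π!·Σ² = 2/77  (sign -1)
sum: t=0:+1/192 = 1/192
3j²(3 3 4; 3 -1 -2) = Δ·Π!·Σ² = 3/77  (sign +1)
combine: 4πI² = 441·2/77·3/77 = 54/121
take √, sign -1: I = -0.18845135

-0.188451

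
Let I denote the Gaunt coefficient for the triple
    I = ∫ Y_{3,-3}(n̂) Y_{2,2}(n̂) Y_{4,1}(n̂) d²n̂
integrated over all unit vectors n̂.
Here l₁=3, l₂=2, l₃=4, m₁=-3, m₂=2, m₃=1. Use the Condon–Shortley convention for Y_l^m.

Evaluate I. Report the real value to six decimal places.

0.000000

l₁+l₂+l₃=9 is odd: 3j(l;000)=0 ⇒ I=0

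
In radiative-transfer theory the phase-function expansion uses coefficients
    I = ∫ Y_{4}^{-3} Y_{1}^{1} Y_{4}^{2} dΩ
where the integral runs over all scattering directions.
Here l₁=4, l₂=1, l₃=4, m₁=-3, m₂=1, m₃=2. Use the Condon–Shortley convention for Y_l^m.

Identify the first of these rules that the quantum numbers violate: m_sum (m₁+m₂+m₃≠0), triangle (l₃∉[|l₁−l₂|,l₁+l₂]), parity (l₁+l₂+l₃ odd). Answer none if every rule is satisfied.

azimuthal sum: -3 + 1 + 2 = 0  ✓
3 ≤ 4 ≤ 5 (triangle on l)  ✓
L = 4 + 1 + 4 = 9 (odd)  ✗

parity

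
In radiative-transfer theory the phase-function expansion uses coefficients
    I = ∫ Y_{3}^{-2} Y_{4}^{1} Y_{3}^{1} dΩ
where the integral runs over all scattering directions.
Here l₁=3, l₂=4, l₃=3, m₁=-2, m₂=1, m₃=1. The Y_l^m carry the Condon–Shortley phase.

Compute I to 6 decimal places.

Rules hold: Σm=0, L=10 even, 1≤3≤7.
N = 7·9·7 = 441
Δ = 4!·2!·4!/11! = 1/34650
Racah Σ t=1..3: t=1:−1/72 t=2:+1/16 t=3:−1/72 = 5/144
⇒ 3j(3 4 3; 0 0 0)² = 2/77, sgn -1
Racah Σ t=3..4: t=3:−1/48 t=4:+1/144 = -1/72
⇒ 3j(3 4 3; -2 1 1)² = 16/693, sgn -1
4πI² = N·(3j₀)²·(3jₘ)² = 32/121
I = +1·√(0.264463/4π) = 0.14506992

0.145070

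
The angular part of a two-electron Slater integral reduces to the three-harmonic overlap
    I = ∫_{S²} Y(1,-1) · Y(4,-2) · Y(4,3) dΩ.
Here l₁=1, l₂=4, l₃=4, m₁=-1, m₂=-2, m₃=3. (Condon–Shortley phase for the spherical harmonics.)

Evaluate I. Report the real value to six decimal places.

L=9 odd ⇒ parity kills the (l;000) factor ⇒ I = 0

0.000000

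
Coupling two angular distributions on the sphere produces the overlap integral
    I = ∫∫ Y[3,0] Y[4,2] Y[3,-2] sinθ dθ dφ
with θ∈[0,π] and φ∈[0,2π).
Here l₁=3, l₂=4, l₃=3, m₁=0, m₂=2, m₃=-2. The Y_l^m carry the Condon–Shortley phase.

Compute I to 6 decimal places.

-0.044418

Checks pass: Σm=0; 10 even; l₃=3∈[1,7].
(2·3+1)(2·4+1)(2·3+1) = 441
Δ: 4! 2! 4! / 11! → 1/34650
sum: t=1:−1/72 t=2:+1/16 t=3:−1/72 = 5/144
3j²(3 4 3; 0 0 0) = Δ·Π!·Σ² = 2/77  (sign -1)
sum: t=2:+1/96 t=3:−1/72 = -1/288
3j²(3 4 3; 0 2 -2) = Δ·Π!·Σ² = 1/462  (sign +1)
combine: 4πI² = 441·2/77·1/462 = 3/121
take √, sign -1: I = -0.04441841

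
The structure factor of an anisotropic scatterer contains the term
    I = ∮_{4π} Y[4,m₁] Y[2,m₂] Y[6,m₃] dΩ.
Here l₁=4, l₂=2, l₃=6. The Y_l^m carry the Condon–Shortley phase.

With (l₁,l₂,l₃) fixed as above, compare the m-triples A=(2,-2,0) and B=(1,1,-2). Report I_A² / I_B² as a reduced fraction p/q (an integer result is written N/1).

15/224

Same 4,2,6: normalisation and zero-m 3j drop out of the ratio.
A: Δ: 0! 8! 4! / 13! → 1/6435; sum: t=0:+1/34560 = 1/34560; 3j²(4 2 6; 2 -2 0) = Δ·Π!·Σ² = 1/429  (sign +1)
B: Δ: 0! 8! 4! / 13! → 1/6435; sum: t=0:+1/4320 = 1/4320; 3j²(4 2 6; 1 1 -2) = Δ·Π!·Σ² = 224/6435  (sign +1)
I_A²/I_B² = (1/429)/(224/6435) = 15/224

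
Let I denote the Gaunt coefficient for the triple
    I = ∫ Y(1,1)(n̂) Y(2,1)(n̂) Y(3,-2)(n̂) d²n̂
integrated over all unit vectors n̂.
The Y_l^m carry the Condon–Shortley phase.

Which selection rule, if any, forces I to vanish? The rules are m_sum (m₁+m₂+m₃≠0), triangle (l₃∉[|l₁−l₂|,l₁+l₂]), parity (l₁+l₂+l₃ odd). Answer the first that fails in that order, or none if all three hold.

azimuthal sum: 1 + 1 − 2 = 0  ✓
1 ≤ 3 ≤ 3 (triangle on l)  ✓
L = 1 + 2 + 3 = 6 (even)  ✓

none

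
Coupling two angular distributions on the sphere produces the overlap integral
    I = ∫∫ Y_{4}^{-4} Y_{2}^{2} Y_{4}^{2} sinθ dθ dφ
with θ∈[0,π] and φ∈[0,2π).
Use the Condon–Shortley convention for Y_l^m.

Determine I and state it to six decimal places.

Checks pass: Σm=0; 10 even; l₃=4∈[2,6].
(2·4+1)(2·2+1)(2·4+1) = 405
Δ: 2! 6! 2! / 11! → 1/13860
sum: t=0:+1/192 t=1:−1/36 t=2:+1/192 = -5/288
3j²(4 2 4; 0 0 0) = Δ·Π!·Σ² = 20/693  (sign -1)
sum: t=2:+1/2880 = 1/2880
3j²(4 2 4; -4 2 2) = Δ·Π!·Σ² = 2/165  (sign +1)
combine: 4πI² = 405·20/693·2/165 = 120/847
take √, sign -1: I = -0.10618031

-0.106180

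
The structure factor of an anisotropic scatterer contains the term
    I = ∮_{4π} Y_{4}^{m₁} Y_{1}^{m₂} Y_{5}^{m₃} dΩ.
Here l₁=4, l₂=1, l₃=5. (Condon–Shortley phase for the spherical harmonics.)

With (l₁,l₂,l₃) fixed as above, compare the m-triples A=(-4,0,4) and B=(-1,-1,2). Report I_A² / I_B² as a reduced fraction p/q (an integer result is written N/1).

l's match ⇒ only the (l;m) 3-j factors differ between A and B.
A: triangle coeff Δ(4,1,5) = 1/495; Σ_t [0,0]: t=0:+1/40320 = 1/40320; (3j)²=1/55 [(4 1 5; -4 0 4)], sign=-1
B: triangle coeff Δ(4,1,5) = 1/495; Σ_t [0,0]: t=0:+1/1440 = 1/1440; (3j)²=7/165 [(4 1 5; -1 -1 2)], sign=-1
I_A²/I_B² = (1/55)/(7/165) = 3/7

3/7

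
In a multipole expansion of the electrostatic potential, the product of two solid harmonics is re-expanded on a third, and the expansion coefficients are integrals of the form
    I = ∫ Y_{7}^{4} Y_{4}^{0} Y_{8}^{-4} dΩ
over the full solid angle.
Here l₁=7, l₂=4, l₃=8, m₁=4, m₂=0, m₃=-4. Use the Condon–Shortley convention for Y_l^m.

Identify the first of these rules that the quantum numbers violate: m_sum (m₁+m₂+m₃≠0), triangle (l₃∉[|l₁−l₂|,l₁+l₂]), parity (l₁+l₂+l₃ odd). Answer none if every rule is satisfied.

parity

Σmᵢ = 0  ✓
l₃∈[|l₁−l₂|,l₁+l₂]=[3,11], have l₃=8  ✓
Σlᵢ = 19 ⇒ odd  ✗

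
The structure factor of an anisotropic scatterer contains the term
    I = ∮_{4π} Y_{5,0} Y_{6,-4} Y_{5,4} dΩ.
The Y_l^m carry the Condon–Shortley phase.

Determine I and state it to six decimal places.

m-sum 0 ✓  L=16 even ✓  1≤5≤11 ✓
Π(2lᵢ+1) = 11×13×11 = 1573
triangle coeff Δ(5,6,5) = 1/28588560
Σ_t [1,5]: t=1:−1/345600 t=2:+1/13824 t=3:−1/5184 t=4:+1/13824 t=5:−1/345600 = -7/129600
(3j)²=80/7293 [(5 6 5; 0 0 0)], sign=+1
Σ_t [1,2]: t=1:−1/345600 t=2:+1/207360 = 1/518400
(3j)²=12/2431 [(5 6 5; 0 -4 4)], sign=-1
⇒ 4πI² = 320/3757
I = (-1)√(320/3757/(4π)) = -0.08232836

-0.082328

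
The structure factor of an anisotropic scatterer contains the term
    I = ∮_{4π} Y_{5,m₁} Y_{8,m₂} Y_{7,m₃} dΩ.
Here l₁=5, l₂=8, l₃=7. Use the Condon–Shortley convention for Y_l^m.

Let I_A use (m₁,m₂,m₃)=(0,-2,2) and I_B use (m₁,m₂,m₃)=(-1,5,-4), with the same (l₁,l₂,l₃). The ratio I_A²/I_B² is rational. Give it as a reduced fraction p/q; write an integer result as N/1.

l's match ⇒ only the (l;m) 3-j factors differ between A and B.
A: triangle coeff Δ(5,8,7) = 1/814773960; Σ_t [1,5]: t=1:−1/41472000 t=2:+1/4976640 t=3:−1/4354560 t=4:+1/23224320 t=5:−1/1045094400 = -1/93312000; (3j)²=32/138567 [(5 8 7; 0 -2 2)], sign=+1
B: triangle coeff Δ(5,8,7) = 1/814773960; Σ_t [3,6]: t=3:−1/783820800 t=4:+1/69672960 t=5:−1/58060800 t=6:+1/522547200 = -1/447897600; (3j)²=11/11628 [(5 8 7; -1 5 -4)], sign=+1
I_A²/I_B² = (32/138567)/(11/11628) = 384/1573

384/1573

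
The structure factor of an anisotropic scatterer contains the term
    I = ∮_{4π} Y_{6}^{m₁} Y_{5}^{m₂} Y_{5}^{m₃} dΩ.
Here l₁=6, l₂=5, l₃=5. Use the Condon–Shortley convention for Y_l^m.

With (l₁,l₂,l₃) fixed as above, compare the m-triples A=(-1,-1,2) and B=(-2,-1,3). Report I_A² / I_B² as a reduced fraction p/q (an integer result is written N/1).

768/605

Same 6,5,5: normalisation and zero-m 3j drop out of the ratio.
A: Δ: 6! 6! 4! / 17! → 1/28588560; sum: t=1:−1/518400 t=2:+1/23040 t=3:−1/10368 t=4:+1/41472 = -1/32400; 3j²(6 5 5; -1 -1 2) = Δ·Π!·Σ² = 128/12155  (sign +1)
B: Δ: 6! 6! 4! / 17! → 1/28588560; sum: t=2:+1/138240 t=3:−1/25920 t=4:+1/55296 = -11/829440; 3j²(6 5 5; -2 -1 3) = Δ·Π!·Σ² = 11/1326  (sign -1)
I_A²/I_B² = (128/12155)/(11/1326) = 768/605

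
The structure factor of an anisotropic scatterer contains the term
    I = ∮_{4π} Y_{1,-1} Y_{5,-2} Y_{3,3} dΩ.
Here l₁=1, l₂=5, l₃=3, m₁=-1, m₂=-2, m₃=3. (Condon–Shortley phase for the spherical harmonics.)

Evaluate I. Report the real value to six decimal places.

0.000000

l₃=3 ∉ [4,6] — triangle fails ⇒ I = 0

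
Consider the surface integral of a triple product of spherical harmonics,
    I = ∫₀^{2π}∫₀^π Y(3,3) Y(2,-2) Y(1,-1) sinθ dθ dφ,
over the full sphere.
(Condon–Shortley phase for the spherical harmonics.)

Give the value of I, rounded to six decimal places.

-0.319865

m-sum 0 ✓  L=6 even ✓  1≤1≤5 ✓
Π(2lᵢ+1) = 7×5×3 = 105
triangle coeff Δ(3,2,1) = 1/105
Σ_t [2,2]: t=2:+1/4 = 1/4
(3j)²=3/35 [(3 2 1; 0 0 0)], sign=-1
Σ_t [0,0]: t=0:+1/48 = 1/48
(3j)²=1/7 [(3 2 1; 3 -2 -1)], sign=+1
⇒ 4πI² = 9/7
I = (-1)√(9/7/(4π)) = -0.31986543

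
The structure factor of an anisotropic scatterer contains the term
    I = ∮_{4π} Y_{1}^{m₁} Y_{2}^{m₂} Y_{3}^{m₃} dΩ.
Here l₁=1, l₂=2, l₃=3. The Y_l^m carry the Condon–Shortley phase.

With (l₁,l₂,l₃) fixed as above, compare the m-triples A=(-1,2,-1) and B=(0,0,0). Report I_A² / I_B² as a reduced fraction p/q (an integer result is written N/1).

1/9

Shared (l₁,l₂,l₃)=(1,2,3): N and (l;000)² cancel in I_A²/I_B².
A: Δ = 0!·2!·4!/7! = 1/105; Racah Σ t=0..0: t=0:+1/48 = 1/48; ⇒ 3j(1 2 3; -1 2 -1)² = 1/105, sgn +1
B: Δ = 0!·2!·4!/7! = 1/105; Racah Σ t=0..0: t=0:+1/4 = 1/4; ⇒ 3j(1 2 3; 0 0 0)² = 3/35, sgn -1
I_A²/I_B² = (1/105)/(3/35) = 1/9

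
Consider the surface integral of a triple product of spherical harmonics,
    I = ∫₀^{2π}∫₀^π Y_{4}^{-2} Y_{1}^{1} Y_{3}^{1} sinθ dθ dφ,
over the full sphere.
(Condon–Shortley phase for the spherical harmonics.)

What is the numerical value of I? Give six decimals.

0.238414

Rules hold: Σm=0, L=8 even, 3≤3≤5.
N = 9·3·7 = 189
Δ = 2!·6!·0!/9! = 1/252
Racah Σ t=1..1: t=1:−1/36 = -1/36
⇒ 3j(4 1 3; 0 0 0)² = 4/63, sgn +1
Racah Σ t=2..2: t=2:+1/96 = 1/96
⇒ 3j(4 1 3; -2 1 1)² = 5/84, sgn +1
4πI² = N·(3j₀)²·(3jₘ)² = 5/7
I = +1·√(0.714286/4π) = 0.23841361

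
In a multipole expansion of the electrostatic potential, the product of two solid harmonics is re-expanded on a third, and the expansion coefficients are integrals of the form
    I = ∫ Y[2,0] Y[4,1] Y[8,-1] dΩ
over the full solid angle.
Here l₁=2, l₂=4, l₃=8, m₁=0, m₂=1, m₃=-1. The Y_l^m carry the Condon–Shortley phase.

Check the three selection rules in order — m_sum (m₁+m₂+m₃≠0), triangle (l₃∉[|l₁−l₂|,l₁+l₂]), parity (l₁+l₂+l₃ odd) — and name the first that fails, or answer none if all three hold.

m₁+m₂+m₃ = 0 + 1 − 1 = 0  ✓
triangle: |2−4|=2 ≤ l₃=8 ≤ 2+4=6  ✗
parity: l₁+l₂+l₃ = 14 is even

triangle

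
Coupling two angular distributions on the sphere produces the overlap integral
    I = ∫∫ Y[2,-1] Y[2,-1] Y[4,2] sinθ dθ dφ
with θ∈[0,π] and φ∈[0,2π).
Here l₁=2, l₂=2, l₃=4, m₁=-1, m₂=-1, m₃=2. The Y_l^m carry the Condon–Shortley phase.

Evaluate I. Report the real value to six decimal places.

0.254875

m-sum 0 ✓  L=8 even ✓  0≤4≤4 ✓
Π(2lᵢ+1) = 5×5×9 = 225
triangle coeff Δ(2,2,4) = 1/630
Σ_t [0,0]: t=0:+1/16 = 1/16
(3j)²=2/35 [(2 2 4; 0 0 0)], sign=+1
Σ_t [0,0]: t=0:+1/36 = 1/36
(3j)²=4/63 [(2 2 4; -1 -1 2)], sign=+1
⇒ 4πI² = 40/49
I = (+1)√(40/49/(4π)) = 0.25487487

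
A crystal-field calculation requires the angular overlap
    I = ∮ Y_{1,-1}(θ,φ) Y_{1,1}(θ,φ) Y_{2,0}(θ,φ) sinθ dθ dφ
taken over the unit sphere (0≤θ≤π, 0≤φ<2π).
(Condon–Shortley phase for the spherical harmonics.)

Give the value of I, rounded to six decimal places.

Rules hold: Σm=0, L=4 even, 0≤2≤2.
N = 3·3·5 = 45
Δ = 0!·2!·2!/5! = 1/30
Racah Σ t=0..0: t=0:+1/1 = 1/1
⇒ 3j(1 1 2; 0 0 0)² = 2/15, sgn +1
Racah Σ t=0..0: t=0:+1/4 = 1/4
⇒ 3j(1 1 2; -1 1 0)² = 1/30, sgn +1
4πI² = N·(3j₀)²·(3jₘ)² = 1/5
I = +1·√(0.2/4π) = 0.12615663

0.126157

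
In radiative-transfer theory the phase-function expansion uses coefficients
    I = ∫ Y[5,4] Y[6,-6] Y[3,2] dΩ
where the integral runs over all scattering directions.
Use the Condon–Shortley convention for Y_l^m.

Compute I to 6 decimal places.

0.207001

m-sum 0 ✓  L=14 even ✓  1≤3≤11 ✓
Π(2lᵢ+1) = 11×13×7 = 1001
triangle coeff Δ(5,6,3) = 1/675675
Σ_t [3,5]: t=3:−1/8640 t=4:+1/2304 t=5:−1/8640 = 7/34560
(3j)²=7/429 [(5 6 3; 0 0 0)], sign=-1
Σ_t [0,0]: t=0:+1/967680 = 1/967680
(3j)²=3/91 [(5 6 3; 4 -6 2)], sign=-1
⇒ 4πI² = 7/13
I = (+1)√(7/13/(4π)) = 0.20700098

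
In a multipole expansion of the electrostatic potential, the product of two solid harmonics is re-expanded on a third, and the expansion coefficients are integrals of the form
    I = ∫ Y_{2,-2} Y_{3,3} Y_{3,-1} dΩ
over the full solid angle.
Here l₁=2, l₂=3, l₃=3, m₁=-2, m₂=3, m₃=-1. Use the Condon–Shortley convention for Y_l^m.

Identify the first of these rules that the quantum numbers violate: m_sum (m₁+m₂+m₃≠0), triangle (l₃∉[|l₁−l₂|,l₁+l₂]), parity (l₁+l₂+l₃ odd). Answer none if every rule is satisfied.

m₁+m₂+m₃ = -2 + 3 − 1 = 0  ✓
triangle: |2−3|=1 ≤ l₃=3 ≤ 2+3=5  ✓
parity: l₁+l₂+l₃ = 8 is even  ✓

none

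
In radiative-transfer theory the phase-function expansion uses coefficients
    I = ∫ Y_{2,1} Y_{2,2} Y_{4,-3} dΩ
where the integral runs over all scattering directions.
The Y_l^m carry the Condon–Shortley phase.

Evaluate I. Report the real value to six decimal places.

m-sum 0 ✓  L=8 even ✓  0≤4≤4 ✓
Π(2lᵢ+1) = 5×5×9 = 225
triangle coeff Δ(2,2,4) = 1/630
Σ_t [0,0]: t=0:+1/16 = 1/16
(3j)²=2/35 [(2 2 4; 0 0 0)], sign=+1
Σ_t [0,0]: t=0:+1/144 = 1/144
(3j)²=1/18 [(2 2 4; 1 2 -3)], sign=-1
⇒ 4πI² = 5/7
I = (-1)√(5/7/(4π)) = -0.23841361

-0.238414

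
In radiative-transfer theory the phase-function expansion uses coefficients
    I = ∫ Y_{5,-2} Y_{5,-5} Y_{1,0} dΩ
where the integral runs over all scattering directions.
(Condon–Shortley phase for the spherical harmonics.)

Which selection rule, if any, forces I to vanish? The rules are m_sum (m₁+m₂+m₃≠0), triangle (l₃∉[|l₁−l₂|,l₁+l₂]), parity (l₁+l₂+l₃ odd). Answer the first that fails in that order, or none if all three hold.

m₁+m₂+m₃ = -2 − 5 + 0 = -7  ✗
triangle: |5−5|=0 ≤ l₃=1 ≤ 5+5=10
parity: l₁+l₂+l₃ = 11 is odd

m_sum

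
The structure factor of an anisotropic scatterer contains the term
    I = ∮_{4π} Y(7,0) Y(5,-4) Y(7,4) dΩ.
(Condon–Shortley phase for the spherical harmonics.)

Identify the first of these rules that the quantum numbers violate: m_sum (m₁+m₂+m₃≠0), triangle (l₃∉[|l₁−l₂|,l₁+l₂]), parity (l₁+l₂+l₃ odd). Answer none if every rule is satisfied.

m₁+m₂+m₃ = 0 − 4 + 4 = 0  ✓
triangle: |7−5|=2 ≤ l₃=7 ≤ 7+5=12  ✓
parity: l₁+l₂+l₃ = 19 is odd  ✗

parity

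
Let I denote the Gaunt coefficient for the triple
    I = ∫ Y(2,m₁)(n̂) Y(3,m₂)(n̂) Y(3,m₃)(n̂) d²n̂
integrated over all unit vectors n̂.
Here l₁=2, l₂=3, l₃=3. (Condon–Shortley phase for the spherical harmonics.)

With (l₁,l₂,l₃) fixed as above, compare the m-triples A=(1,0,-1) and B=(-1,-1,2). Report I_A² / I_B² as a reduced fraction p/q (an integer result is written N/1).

2/15

Shared (l₁,l₂,l₃)=(2,3,3): N and (l;000)² cancel in I_A²/I_B².
A: Δ = 2!·2!·4!/9! = 1/3780; Racah Σ t=0..1: t=0:+1/12 t=1:−1/8 = -1/24; ⇒ 3j(2 3 3; 1 0 -1)² = 1/210, sgn -1
B: Δ = 2!·2!·4!/9! = 1/3780; Racah Σ t=1..2: t=1:−1/12 t=2:+1/48 = -1/16; ⇒ 3j(2 3 3; -1 -1 2)² = 1/28, sgn +1
I_A²/I_B² = (1/210)/(1/28) = 2/15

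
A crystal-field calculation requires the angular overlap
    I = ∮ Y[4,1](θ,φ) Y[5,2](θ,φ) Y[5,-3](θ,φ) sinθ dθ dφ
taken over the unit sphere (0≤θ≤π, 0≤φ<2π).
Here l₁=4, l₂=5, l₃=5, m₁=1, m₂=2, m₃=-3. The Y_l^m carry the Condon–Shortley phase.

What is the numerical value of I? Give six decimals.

-0.118854

m-sum 0 ✓  L=14 even ✓  1≤5≤9 ✓
Π(2lᵢ+1) = 9×11×11 = 1089
triangle coeff Δ(4,5,5) = 1/3153150
Σ_t [0,4]: t=0:+1/69120 t=1:−1/1728 t=2:+1/576 t=3:−1/1728 t=4:+1/69120 = 7/11520
(3j)²=2/143 [(4 5 5; 0 0 0)], sign=-1
Σ_t [1,3]: t=1:−1/17280 t=2:+1/2880 t=3:−1/6912 = 1/6912
(3j)²=5/429 [(4 5 5; 1 2 -3)], sign=+1
⇒ 4πI² = 30/169
I = (-1)√(30/169/(4π)) = -0.11885360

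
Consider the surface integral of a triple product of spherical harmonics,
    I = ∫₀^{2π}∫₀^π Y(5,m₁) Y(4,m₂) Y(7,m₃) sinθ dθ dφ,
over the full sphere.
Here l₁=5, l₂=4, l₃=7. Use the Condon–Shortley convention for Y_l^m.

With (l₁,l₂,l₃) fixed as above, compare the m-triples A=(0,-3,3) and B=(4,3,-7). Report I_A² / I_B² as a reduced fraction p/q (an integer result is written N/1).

490/1287

Same 5,4,7: normalisation and zero-m 3j drop out of the ratio.
A: Δ: 2! 8! 6! / 17! → 1/6126120; sum: t=0:+1/172800 t=1:−1/414720 = 7/2073600; 3j²(5 4 7; 0 -3 3) = Δ·Π!·Σ² = 343/29172  (sign +1)
B: Δ: 2! 8! 6! / 17! → 1/6126120; sum: t=1:−1/29030400 = -1/29030400; 3j²(5 4 7; 4 3 -7) = Δ·Π!·Σ² = 21/680  (sign -1)
I_A²/I_B² = (343/29172)/(21/680) = 490/1287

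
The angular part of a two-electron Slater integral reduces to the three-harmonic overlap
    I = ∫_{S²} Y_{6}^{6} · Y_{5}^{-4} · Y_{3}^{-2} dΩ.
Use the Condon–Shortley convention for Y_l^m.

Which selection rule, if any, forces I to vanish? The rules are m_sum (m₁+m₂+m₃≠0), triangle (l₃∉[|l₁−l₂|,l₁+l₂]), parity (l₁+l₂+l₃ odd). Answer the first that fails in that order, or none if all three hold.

none

azimuthal sum: 6 − 4 − 2 = 0  ✓
1 ≤ 3 ≤ 11 (triangle on l)  ✓
L = 6 + 5 + 3 = 14 (even)  ✓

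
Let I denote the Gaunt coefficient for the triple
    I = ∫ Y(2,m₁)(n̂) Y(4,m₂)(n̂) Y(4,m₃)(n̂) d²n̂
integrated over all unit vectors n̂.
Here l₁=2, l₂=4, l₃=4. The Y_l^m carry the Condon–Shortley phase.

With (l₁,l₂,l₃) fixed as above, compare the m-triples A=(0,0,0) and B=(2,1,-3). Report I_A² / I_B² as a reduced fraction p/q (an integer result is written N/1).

200/189

Shared (l₁,l₂,l₃)=(2,4,4): N and (l;000)² cancel in I_A²/I_B².
A: Δ = 2!·2!·6!/11! = 1/13860; Racah Σ t=0..2: t=0:+1/192 t=1:−1/36 t=2:+1/192 = -5/288; ⇒ 3j(2 4 4; 0 0 0)² = 20/693, sgn -1
B: Δ = 2!·2!·6!/11! = 1/13860; Racah Σ t=0..0: t=0:+1/480 = 1/480; ⇒ 3j(2 4 4; 2 1 -3)² = 3/110, sgn -1
I_A²/I_B² = (20/693)/(3/110) = 200/189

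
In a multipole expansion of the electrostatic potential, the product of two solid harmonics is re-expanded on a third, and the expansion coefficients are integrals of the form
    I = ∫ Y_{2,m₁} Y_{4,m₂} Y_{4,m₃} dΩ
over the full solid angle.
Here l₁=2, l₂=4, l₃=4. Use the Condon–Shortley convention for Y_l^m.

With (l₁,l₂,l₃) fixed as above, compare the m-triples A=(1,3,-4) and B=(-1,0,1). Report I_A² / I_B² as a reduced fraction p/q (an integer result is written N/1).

98/5

Shared (l₁,l₂,l₃)=(2,4,4): N and (l;000)² cancel in I_A²/I_B².
A: Δ = 2!·2!·6!/11! = 1/13860; Racah Σ t=1..1: t=1:−1/1440 = -1/1440; ⇒ 3j(2 4 4; 1 3 -4)² = 7/165, sgn -1
B: Δ = 2!·2!·6!/11! = 1/13860; Racah Σ t=1..2: t=1:−1/72 t=2:+1/96 = -1/288; ⇒ 3j(2 4 4; -1 0 1)² = 1/462, sgn +1
I_A²/I_B² = (7/165)/(1/462) = 98/5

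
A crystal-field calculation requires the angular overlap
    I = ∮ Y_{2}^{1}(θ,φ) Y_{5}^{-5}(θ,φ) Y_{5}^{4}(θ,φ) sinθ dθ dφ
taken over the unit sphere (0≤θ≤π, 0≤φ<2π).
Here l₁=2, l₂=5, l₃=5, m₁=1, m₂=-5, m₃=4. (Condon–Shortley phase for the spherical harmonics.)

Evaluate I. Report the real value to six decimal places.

-0.187924

m-sum 0 ✓  L=12 even ✓  3≤5≤7 ✓
Π(2lᵢ+1) = 5×11×11 = 605
triangle coeff Δ(2,5,5) = 1/38610
Σ_t [0,2]: t=0:+1/2880 t=1:−1/576 t=2:+1/2880 = -1/960
(3j)²=10/429 [(2 5 5; 0 0 0)], sign=+1
Σ_t [0,0]: t=0:+1/80640 = 1/80640
(3j)²=9/286 [(2 5 5; 1 -5 4)], sign=-1
⇒ 4πI² = 75/169
I = (-1)√(75/169/(4π)) = -0.18792404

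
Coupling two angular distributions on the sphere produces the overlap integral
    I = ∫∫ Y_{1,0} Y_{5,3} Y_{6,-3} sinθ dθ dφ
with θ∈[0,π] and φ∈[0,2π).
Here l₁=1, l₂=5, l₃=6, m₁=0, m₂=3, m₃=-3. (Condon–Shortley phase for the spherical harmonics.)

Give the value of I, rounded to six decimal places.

-0.212310

m-sum 0 ✓  L=12 even ✓  4≤6≤6 ✓
Π(2lᵢ+1) = 3×11×13 = 429
triangle coeff Δ(1,5,6) = 1/858
Σ_t [0,0]: t=0:+1/14400 = 1/14400
(3j)²=6/143 [(1 5 6; 0 0 0)], sign=+1
Σ_t [0,0]: t=0:+1/80640 = 1/80640
(3j)²=9/286 [(1 5 6; 0 3 -3)], sign=-1
⇒ 4πI² = 81/143
I = (-1)√(81/143/(4π)) = -0.21230956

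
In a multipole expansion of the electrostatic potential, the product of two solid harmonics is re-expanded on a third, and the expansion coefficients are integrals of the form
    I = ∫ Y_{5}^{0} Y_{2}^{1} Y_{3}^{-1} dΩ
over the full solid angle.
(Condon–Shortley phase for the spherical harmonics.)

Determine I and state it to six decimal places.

0.169433

Rules hold: Σm=0, L=10 even, 3≤3≤7.
N = 11·5·7 = 385
Δ = 4!·6!·0!/11! = 1/2310
Racah Σ t=2..2: t=2:+1/144 = 1/144
⇒ 3j(5 2 3; 0 0 0)² = 10/231, sgn -1
Racah Σ t=3..3: t=3:−1/288 = -1/288
⇒ 3j(5 2 3; 0 1 -1)² = 5/231, sgn -1
4πI² = N·(3j₀)²·(3jₘ)² = 250/693
I = +1·√(0.36075/4π) = 0.16943318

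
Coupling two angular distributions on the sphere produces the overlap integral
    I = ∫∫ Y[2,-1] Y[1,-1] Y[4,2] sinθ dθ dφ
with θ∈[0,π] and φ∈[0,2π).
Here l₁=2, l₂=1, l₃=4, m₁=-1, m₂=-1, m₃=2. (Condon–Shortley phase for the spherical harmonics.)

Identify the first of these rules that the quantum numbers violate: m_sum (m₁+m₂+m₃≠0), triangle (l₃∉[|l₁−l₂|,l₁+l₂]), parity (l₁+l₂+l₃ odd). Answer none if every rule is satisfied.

triangle

Σmᵢ = 0  ✓
l₃∈[|l₁−l₂|,l₁+l₂]=[1,3], have l₃=4  ✗
Σlᵢ = 7 ⇒ odd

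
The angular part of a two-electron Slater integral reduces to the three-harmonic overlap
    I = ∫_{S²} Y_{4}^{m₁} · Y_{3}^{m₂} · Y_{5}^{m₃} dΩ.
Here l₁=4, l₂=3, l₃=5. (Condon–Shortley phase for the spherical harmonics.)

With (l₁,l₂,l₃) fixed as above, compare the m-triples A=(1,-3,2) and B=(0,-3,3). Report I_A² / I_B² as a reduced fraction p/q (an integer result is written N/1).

Same 4,3,5: normalisation and zero-m 3j drop out of the ratio.
A: Δ: 2! 6! 4! / 13! → 1/180180; sum: t=0:+1/1728 = 1/1728; 3j²(4 3 5; 1 -3 2) = Δ·Π!·Σ² = 25/858  (sign -1)
B: Δ: 2! 6! 4! / 13! → 1/180180; sum: t=0:+1/2304 = 1/2304; 3j²(4 3 5; 0 -3 3) = Δ·Π!·Σ² = 5/143  (sign +1)
I_A²/I_B² = (25/858)/(5/143) = 5/6

5/6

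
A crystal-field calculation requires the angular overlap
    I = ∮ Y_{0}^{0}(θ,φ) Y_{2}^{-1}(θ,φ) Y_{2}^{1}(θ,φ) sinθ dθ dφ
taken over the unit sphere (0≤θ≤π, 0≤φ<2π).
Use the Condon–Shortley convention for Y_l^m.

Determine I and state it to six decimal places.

-0.282095

Rules hold: Σm=0, L=4 even, 2≤2≤2.
N = 1·5·5 = 25
Δ = 0!·0!·4!/5! = 1/5
Racah Σ t=0..0: t=0:+1/4 = 1/4
⇒ 3j(0 2 2; 0 0 0)² = 1/5, sgn +1
Racah Σ t=0..0: t=0:+1/6 = 1/6
⇒ 3j(0 2 2; 0 -1 1)² = 1/5, sgn -1
4πI² = N·(3j₀)²·(3jₘ)² = 1/1
I = -1·√(1/4π) = -0.28209479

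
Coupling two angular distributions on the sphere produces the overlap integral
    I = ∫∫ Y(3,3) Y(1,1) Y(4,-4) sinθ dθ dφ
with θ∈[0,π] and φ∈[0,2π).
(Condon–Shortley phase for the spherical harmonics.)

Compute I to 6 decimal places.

m-sum 0 ✓  L=8 even ✓  2≤4≤4 ✓
Π(2lᵢ+1) = 7×3×9 = 189
triangle coeff Δ(3,1,4) = 1/252
Σ_t [0,0]: t=0:+1/36 = 1/36
(3j)²=4/63 [(3 1 4; 0 0 0)], sign=+1
Σ_t [0,0]: t=0:+1/1440 = 1/1440
(3j)²=1/9 [(3 1 4; 3 1 -4)], sign=+1
⇒ 4πI² = 4/3
I = (+1)√(4/3/(4π)) = 0.32573501

0.325735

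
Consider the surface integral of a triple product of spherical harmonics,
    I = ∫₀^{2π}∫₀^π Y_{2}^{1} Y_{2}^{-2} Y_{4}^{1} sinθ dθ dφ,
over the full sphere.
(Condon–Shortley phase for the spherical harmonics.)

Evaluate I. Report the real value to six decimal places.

-0.090112

m-sum 0 ✓  L=8 even ✓  0≤4≤4 ✓
Π(2lᵢ+1) = 5×5×9 = 225
triangle coeff Δ(2,2,4) = 1/630
Σ_t [0,0]: t=0:+1/16 = 1/16
(3j)²=2/35 [(2 2 4; 0 0 0)], sign=+1
Σ_t [0,0]: t=0:+1/144 = 1/144
(3j)²=1/126 [(2 2 4; 1 -2 1)], sign=-1
⇒ 4πI² = 5/49
I = (-1)√(5/49/(4π)) = -0.09011188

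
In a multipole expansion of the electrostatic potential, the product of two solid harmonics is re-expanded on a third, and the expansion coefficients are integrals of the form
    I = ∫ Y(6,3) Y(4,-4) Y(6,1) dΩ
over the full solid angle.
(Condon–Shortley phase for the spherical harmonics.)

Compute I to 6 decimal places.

m-sum 0 ✓  L=16 even ✓  2≤6≤10 ✓
Π(2lᵢ+1) = 13×9×13 = 1521
triangle coeff Δ(6,4,6) = 1/15315300
Σ_t [0,4]: t=0:+1/829440 t=1:−1/25920 t=2:+1/9216 t=3:−1/25920 t=4:+1/829440 = 7/207360
(3j)²=28/2431 [(6 4 6; 0 0 0)], sign=+1
Σ_t [0,0]: t=0:+1/414720 = 1/414720
(3j)²=49/2431 [(6 4 6; 3 -4 1)], sign=-1
⇒ 4πI² = 12348/34969
I = (-1)√(12348/34969/(4π)) = -0.16763001

-0.167630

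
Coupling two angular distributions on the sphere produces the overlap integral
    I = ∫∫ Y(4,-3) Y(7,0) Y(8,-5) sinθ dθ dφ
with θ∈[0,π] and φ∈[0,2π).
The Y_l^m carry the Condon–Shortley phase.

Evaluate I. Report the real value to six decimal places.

0.000000

Σmᵢ = -8 ≠ 0, so the φ-integral vanishes; I = 0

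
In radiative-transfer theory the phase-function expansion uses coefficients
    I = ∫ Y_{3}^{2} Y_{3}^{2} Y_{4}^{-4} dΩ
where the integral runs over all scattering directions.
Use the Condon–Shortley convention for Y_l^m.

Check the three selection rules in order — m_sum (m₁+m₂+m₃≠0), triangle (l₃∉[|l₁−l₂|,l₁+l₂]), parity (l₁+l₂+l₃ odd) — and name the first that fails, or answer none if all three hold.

Σmᵢ = 0  ✓
l₃∈[|l₁−l₂|,l₁+l₂]=[0,6], have l₃=4  ✓
Σlᵢ = 10 ⇒ even  ✓

none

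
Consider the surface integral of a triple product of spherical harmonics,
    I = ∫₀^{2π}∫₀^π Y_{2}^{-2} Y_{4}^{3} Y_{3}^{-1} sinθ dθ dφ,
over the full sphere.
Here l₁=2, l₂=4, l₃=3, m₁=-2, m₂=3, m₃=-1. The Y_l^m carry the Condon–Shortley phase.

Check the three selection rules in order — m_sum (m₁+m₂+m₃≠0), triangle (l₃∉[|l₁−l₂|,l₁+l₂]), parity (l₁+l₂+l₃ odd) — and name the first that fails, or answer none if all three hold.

parity

m₁+m₂+m₃ = -2 + 3 − 1 = 0  ✓
triangle: |2−4|=2 ≤ l₃=3 ≤ 2+4=6  ✓
parity: l₁+l₂+l₃ = 9 is odd  ✗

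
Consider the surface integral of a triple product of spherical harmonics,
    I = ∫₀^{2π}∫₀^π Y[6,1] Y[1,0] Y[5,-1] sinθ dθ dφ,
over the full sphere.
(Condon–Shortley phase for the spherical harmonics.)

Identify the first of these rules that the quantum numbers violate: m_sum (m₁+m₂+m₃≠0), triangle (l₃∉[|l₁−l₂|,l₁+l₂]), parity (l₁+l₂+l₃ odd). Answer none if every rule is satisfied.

none

Σmᵢ = 0  ✓
l₃∈[|l₁−l₂|,l₁+l₂]=[5,7], have l₃=5  ✓
Σlᵢ = 12 ⇒ even  ✓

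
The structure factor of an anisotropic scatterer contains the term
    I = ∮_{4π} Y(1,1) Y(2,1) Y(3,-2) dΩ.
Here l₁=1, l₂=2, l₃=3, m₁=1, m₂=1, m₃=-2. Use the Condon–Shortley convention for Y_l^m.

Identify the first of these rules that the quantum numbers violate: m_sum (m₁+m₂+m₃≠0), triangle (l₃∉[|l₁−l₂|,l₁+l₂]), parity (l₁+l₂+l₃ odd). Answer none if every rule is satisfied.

none

m₁+m₂+m₃ = 1 + 1 − 2 = 0  ✓
triangle: |1−2|=1 ≤ l₃=3 ≤ 1+2=3  ✓
parity: l₁+l₂+l₃ = 6 is even  ✓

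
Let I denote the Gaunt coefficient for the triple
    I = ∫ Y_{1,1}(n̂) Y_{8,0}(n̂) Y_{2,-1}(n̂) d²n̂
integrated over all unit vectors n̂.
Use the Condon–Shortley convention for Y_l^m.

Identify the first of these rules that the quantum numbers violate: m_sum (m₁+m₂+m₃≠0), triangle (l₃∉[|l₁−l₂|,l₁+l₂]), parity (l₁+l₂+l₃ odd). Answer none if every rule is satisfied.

azimuthal sum: 1 + 0 − 1 = 0  ✓
7 ≤ 2 ≤ 9 (triangle on l)  ✗
L = 1 + 8 + 2 = 11 (odd)

triangle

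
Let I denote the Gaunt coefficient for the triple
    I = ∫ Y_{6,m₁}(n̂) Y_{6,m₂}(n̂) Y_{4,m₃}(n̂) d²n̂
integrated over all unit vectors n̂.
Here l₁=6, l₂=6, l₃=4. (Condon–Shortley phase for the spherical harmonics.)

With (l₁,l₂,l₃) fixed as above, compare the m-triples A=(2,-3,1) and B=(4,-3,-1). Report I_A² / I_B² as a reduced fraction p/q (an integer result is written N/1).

845/294

Shared (l₁,l₂,l₃)=(6,6,4): N and (l;000)² cancel in I_A²/I_B².
A: Δ = 8!·4!·4!/17! = 1/15315300; Racah Σ t=0..3: t=0:+1/5806080 t=1:−1/120960 t=2:+1/34560 t=3:−1/103680 = 13/1161216; ⇒ 3j(6 6 4; 2 -3 1)² = 65/5236, sgn -1
B: Δ = 8!·4!·4!/17! = 1/15315300; Racah Σ t=0..2: t=0:+1/967680 t=1:−1/120960 t=2:+1/207360 = -1/414720; ⇒ 3j(6 6 4; 4 -3 -1)² = 21/4862, sgn +1
I_A²/I_B² = (65/5236)/(21/4862) = 845/294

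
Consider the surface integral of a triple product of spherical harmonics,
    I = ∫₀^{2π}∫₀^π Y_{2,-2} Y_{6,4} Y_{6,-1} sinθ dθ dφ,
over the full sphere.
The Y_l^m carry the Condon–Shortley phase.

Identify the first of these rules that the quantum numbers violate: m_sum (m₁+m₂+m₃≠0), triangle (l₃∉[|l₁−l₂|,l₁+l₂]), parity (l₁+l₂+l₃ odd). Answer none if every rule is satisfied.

m₁+m₂+m₃ = -2 + 4 − 1 = 1  ✗
triangle: |2−6|=4 ≤ l₃=6 ≤ 2+6=8
parity: l₁+l₂+l₃ = 14 is even

m_sum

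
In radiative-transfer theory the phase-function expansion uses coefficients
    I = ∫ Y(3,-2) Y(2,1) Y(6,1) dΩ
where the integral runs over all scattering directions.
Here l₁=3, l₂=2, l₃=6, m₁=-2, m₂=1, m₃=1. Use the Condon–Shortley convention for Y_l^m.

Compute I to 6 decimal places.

0.000000

triangle: need 1≤l₃≤5, have 6; I=0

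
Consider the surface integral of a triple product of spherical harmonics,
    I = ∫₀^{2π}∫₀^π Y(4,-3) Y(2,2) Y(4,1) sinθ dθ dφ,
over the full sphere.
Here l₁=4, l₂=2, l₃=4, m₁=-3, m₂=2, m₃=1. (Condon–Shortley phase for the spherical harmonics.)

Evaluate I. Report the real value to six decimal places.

Checks pass: Σm=0; 10 even; l₃=4∈[2,6].
(2·4+1)(2·2+1)(2·4+1) = 405
Δ: 2! 6! 2! / 11! → 1/13860
sum: t=0:+1/192 t=1:−1/36 t=2:+1/192 = -5/288
3j²(4 2 4; 0 0 0) = Δ·Π!·Σ² = 20/693  (sign -1)
sum: t=2:+1/480 = 1/480
3j²(4 2 4; -3 2 1) = Δ·Π!·Σ² = 3/110  (sign -1)
combine: 4πI² = 405·20/693·3/110 = 270/847
take √, sign +1: I = 0.15927046

0.159270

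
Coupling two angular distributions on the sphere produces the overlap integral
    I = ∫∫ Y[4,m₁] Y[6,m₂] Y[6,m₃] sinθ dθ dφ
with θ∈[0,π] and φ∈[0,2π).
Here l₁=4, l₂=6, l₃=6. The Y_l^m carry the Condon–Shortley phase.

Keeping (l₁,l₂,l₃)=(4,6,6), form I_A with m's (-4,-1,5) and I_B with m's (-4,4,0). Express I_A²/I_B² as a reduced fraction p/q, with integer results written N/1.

11/21

Shared (l₁,l₂,l₃)=(4,6,6): N and (l;000)² cancel in I_A²/I_B².
A: Δ = 4!·4!·8!/17! = 1/15315300; Racah Σ t=4..4: t=4:+1/2903040 = 1/2903040; ⇒ 3j(4 6 6; -4 -1 5)² = 5/663, sgn -1
B: Δ = 4!·4!·8!/17! = 1/15315300; Racah Σ t=4..4: t=4:+1/829440 = 1/829440; ⇒ 3j(4 6 6; -4 4 0)² = 35/2431, sgn +1
I_A²/I_B² = (5/663)/(35/2431) = 11/21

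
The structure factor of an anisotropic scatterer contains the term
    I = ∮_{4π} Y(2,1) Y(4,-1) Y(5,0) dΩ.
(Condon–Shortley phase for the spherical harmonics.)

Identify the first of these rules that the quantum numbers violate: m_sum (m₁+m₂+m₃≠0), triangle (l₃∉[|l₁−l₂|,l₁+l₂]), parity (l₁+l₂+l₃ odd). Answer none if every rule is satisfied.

parity

m₁+m₂+m₃ = 1 − 1 + 0 = 0  ✓
triangle: |2−4|=2 ≤ l₃=5 ≤ 2+4=6  ✓
parity: l₁+l₂+l₃ = 11 is odd  ✗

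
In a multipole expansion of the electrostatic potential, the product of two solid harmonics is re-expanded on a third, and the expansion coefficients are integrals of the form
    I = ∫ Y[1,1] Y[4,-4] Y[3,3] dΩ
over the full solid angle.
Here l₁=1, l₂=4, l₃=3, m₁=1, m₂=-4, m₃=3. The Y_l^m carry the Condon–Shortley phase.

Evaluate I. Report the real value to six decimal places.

0.325735

Rules hold: Σm=0, L=8 even, 3≤3≤5.
N = 3·9·7 = 189
Δ = 2!·0!·6!/9! = 1/252
Racah Σ t=1..1: t=1:−1/36 = -1/36
⇒ 3j(1 4 3; 0 0 0)² = 4/63, sgn +1
Racah Σ t=0..0: t=0:+1/1440 = 1/1440
⇒ 3j(1 4 3; 1 -4 3)² = 1/9, sgn +1
4πI² = N·(3j₀)²·(3jₘ)² = 4/3
I = +1·√(1.33333/4π) = 0.32573501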